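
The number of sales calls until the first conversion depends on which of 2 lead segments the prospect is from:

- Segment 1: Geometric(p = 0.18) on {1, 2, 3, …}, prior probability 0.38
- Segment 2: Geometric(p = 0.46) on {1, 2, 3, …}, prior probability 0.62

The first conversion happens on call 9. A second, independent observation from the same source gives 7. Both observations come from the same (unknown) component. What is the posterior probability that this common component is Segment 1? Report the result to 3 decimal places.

P(component k | x) = π_k·f_k(x) / marginal(x), where marginal(x) = Σ_j π_j·f_j(x).
Since both observations come from the same component, the likelihood for component k is f_k(x₁)·f_k(x₂).
  L_1 = [0.18·(1−0.18)^8 = 0.18·0.204414 = 0.0367945] × [0.0547212] = 0.00201344
  L_2 = [0.46·(1−0.46)^8 = 0.46·0.0072302 = 0.00332589] × [0.0114057] = 3.7934e-05
Unnormalised posteriors:
  π_1·L_1 = 0.38 × 0.00201344 = 0.000765108
  π_2·L_2 = 0.62 × 3.7934e-05 = 2.35191e-05
Sum: 0.000765108 + 2.35191e-05 = 0.000788627
Responsibility of Segment 1: 0.000765108 / 0.000788627 ≈ 0.970

0.970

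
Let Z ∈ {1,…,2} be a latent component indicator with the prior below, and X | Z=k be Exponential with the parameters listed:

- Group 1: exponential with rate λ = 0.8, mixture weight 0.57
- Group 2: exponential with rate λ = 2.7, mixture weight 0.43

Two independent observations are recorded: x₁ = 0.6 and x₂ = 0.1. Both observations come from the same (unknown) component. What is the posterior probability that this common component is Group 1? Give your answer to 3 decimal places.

0.306

Posterior ∝ prior × likelihood, so P(k | x) ∝ P(Z=k) f_k(x); normalise over all components.
Since both observations come from the same component, the likelihood for component k is f_k(x₁)·f_k(x₂).
  L_1 = [0.495027] × [0.738493] = 0.365574
  L_2 = [0.534326] × [2.06112] = 1.10131
Prior × likelihood for each component:
  P(Z=1)·L_1 = 0.57 × 0.365574 = 0.208377
  P(Z=2)·L_2 = 0.43 × 1.10131 = 0.473565
Denominator: 0.208377 + 0.473565 = 0.681942
P(Group 1 | x₁,x₂) ≈ 0.306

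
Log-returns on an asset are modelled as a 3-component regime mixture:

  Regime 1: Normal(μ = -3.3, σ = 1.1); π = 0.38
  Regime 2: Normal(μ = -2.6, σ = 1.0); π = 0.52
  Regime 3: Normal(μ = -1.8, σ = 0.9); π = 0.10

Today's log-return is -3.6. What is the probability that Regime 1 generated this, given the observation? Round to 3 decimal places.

0.502

By Bayes' theorem, P(k | x) = π_k f_k(x) / Σ_j π_j f_j(x).
Normal densities:
  f_1 = (1/(1.1·√(2π)))·exp(−(-3.6−-3.3)²/(2·1.1²)) = 0.362675·exp(-0.03719) = 0.349435
  f_2 = (1/(1.0·√(2π)))·exp(−(-3.6−-2.6)²/(2·1.0²)) = 0.398942·exp(-0.50000) = 0.241971
  f_3 = (1/(0.9·√(2π)))·exp(−(-3.6−-1.8)²/(2·0.9²)) = 0.443269·exp(-2.00000) = 0.05999
Weight by the priors:
  π_1·f_1 = 0.38 × 0.349435 = 0.132785
  π_2·f_2 = 0.52 × 0.241971 = 0.125825
  π_3·f_3 = 0.10 × 0.05999 = 0.005999
Marginal: 0.132785 + 0.125825 + 0.005999 = 0.264609
P(Regime 1 | the observation) = 0.132785 / 0.264609 ≈ 0.502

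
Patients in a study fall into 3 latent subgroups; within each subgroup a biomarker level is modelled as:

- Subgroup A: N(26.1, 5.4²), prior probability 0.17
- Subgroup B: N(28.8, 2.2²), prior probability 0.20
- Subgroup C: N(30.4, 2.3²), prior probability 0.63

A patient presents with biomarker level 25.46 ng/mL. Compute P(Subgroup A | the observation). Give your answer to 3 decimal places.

0.358

Apply Bayes' rule: the posterior for each component is proportional to its prior times its likelihood at x.
Normal densities:
  L_A = 0.0733611
  L_B = 0.0572783
  L_C = 0.0172762
Unnormalised posteriors:
  P(Z=A)·L_A = 0.17 × 0.0733611 = 0.0124714
  P(Z=B)·L_B = 0.20 × 0.0572783 = 0.0114557
  P(Z=C)·L_C = 0.63 × 0.0172762 = 0.010884
Denominator: 0.0124714 + 0.0114557 + 0.010884 = 0.034811
Responsibility of Subgroup A: 0.0124714 / 0.034811 ≈ 0.358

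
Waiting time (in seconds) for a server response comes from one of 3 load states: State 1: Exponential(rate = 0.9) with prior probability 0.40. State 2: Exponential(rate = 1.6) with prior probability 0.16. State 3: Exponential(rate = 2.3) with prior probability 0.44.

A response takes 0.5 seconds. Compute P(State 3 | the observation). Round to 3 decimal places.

P(component k | x) = π_k·f_k(x) / marginal(x), where marginal(x) = Σ_j π_j·f_j(x).
Exponential densities:
  p_1 = 0.9·e^(−0.9·0.5) = 0.9·e^(−0.4500) = 0.573865
  p_2 = 1.6·e^(−1.6·0.5) = 1.6·e^(−0.8000) = 0.718926
  p_3 = 2.3·e^(−2.3·0.5) = 2.3·e^(−1.1500) = 0.728265
Multiply by the mixture weights:
  π_1·p_1 = 0.40 × 0.573865 = 0.229546
  π_2·p_2 = 0.16 × 0.718926 = 0.115028
  π_3·p_3 = 0.44 × 0.728265 = 0.320436
Sum: 0.229546 + 0.115028 + 0.320436 = 0.665011
P(State 3 | 0.5 seconds) ≈ 0.482

0.482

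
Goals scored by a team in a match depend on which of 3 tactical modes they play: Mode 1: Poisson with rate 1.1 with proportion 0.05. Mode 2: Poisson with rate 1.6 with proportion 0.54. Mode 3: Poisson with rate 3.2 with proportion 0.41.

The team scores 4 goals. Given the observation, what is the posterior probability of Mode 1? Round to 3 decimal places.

0.010

Apply Bayes' rule: the posterior for each component is proportional to its prior times its likelihood at x.
Component likelihoods at x = 4 goals:
  p_1 = e^(−1.1)·1.1^4/4! = 0.0203065
  p_2 = e^(−1.6)·1.6^4/4! = 0.0551312
  p_3 = e^(−3.2)·3.2^4/4! = 0.178093
Prior × likelihood for each component:
  P(Z=1)·p_1 = 0.05 × 0.0203065 = 0.00101533
  P(Z=2)·p_2 = 0.54 × 0.0551312 = 0.0297709
  P(Z=3)·p_3 = 0.41 × 0.178093 = 0.073018
Marginal: 0.00101533 + 0.0297709 + 0.073018 = 0.103804
So the posterior for Mode 1 is 0.00101533 / 0.103804 ≈ 0.010.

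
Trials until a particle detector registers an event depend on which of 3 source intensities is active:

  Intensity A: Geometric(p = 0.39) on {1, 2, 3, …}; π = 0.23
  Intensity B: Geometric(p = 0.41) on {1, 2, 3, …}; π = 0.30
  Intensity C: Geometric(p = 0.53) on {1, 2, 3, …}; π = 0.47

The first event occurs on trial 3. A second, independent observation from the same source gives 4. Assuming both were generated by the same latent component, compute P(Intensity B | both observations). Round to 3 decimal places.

P(component k | x) = π_k·f_k(x) / marginal(x), where marginal(x) = Σ_j π_j·f_j(x).
Since both observations come from the same component, the likelihood for component k is f_k(x₁)·f_k(x₂).
  p_A = [0.39·(1−0.39)^2 = 0.39·0.3721 = 0.145119] × [0.0885226] = 0.0128463
  p_B = [0.41·(1−0.41)^2 = 0.41·0.3481 = 0.142721] × [0.0842054] = 0.0120179
  p_C = [0.53·(1−0.53)^2 = 0.53·0.2209 = 0.117077] × [0.0550262] = 0.0064423
Prior × likelihood for each component:
  π_A·p_A = 0.23 × 0.0128463 = 0.00295465
  π_B·p_B = 0.30 × 0.0120179 = 0.00360536
  π_C·p_C = 0.47 × 0.0064423 = 0.00302788
Denominator: 0.00295465 + 0.00360536 + 0.00302788 = 0.0095879
P(Intensity B | x₁, x₂) = 0.00360536 / 0.0095879 ≈ 0.376

0.376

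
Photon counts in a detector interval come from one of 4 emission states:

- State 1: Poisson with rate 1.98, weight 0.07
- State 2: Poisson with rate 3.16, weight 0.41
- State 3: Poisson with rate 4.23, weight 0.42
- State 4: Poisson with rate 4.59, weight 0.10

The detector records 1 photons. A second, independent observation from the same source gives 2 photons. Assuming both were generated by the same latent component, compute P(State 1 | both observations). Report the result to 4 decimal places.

0.2504

Apply Bayes' rule: the posterior for each component is proportional to its prior times its likelihood at x.
Since both observations come from the same component, the likelihood for component k is f_k(x₁)·f_k(x₂).
  L_1 = [e^(−1.98)·1.98^1/1! = 0.273377] × [0.270643] = 0.0739877
  L_2 = [e^(−3.16)·3.16^1/1! = 0.134065] × [0.211823] = 0.0283982
  L_3 = [e^(−4.23)·4.23^1/1! = 0.0615566] × [0.130192] = 0.00801419
  L_4 = [e^(−4.59)·4.59^1/1! = 0.0466016] × [0.106951] = 0.00498408
Prior × likelihood for each component:
  w_1·L_1 = 0.07 × 0.0739877 = 0.00517914
  w_2·L_2 = 0.41 × 0.0283982 = 0.0116432
  w_3·L_3 = 0.42 × 0.00801419 = 0.00336596
  w_4·L_4 = 0.10 × 0.00498408 = 0.000498408
Normaliser: 0.00517914 + 0.0116432 + 0.00336596 + 0.000498408 = 0.0206868
P(State 1 | x₁, x₂) ≈ 0.2504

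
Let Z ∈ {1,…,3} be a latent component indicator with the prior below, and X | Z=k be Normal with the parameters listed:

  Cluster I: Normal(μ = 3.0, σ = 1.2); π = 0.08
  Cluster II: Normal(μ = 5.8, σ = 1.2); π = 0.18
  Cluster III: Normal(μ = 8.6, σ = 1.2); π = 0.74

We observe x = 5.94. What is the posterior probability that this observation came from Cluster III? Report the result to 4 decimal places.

Apply Bayes' rule: the posterior for each component is proportional to its prior times its likelihood at x.
Evaluate each component's likelihood at the observed value:
  L_I = (1/(1.2·√(2π)))·exp(−(5.94−3.0)²/(2·1.2²)) = 0.332452·exp(-3.00125) = 0.0165311
  L_II = (1/(1.2·√(2π)))·exp(−(5.94−5.8)²/(2·1.2²)) = 0.332452·exp(-0.00681) = 0.330197
  L_III = (1/(1.2·√(2π)))·exp(−(5.94−8.6)²/(2·1.2²)) = 0.332452·exp(-2.45681) = 0.0284939
Unnormalised posteriors:
  π_I·L_I = 0.08 × 0.0165311 = 0.00132249
  π_II·L_II = 0.18 × 0.330197 = 0.0594355
  π_III·L_III = 0.74 × 0.0284939 = 0.0210855
Marginal: 0.00132249 + 0.0594355 + 0.0210855 = 0.0818434
Responsibility of Cluster III: 0.0210855 / 0.0818434 ≈ 0.2576

0.2576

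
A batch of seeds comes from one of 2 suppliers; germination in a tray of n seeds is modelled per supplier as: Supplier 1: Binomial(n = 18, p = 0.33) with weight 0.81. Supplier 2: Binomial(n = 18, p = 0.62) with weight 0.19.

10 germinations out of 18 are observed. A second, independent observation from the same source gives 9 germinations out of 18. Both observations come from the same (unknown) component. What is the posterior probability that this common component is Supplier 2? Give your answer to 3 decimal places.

0.709

The responsibility of component k is π_k f_k(x) divided by Σ_j π_j f_j(x).
Since both observations come from the same component, the likelihood for component k is f_k(x₁)·f_k(x₂).
  f_1 = [0.0272142] × [0.0613923] = 0.00167074
  f_2 = [0.159677] × [0.108741] = 0.0173634
Unnormalised posteriors:
  π_1·f_1 = 0.81 × 0.00167074 = 0.0013533
  π_2·f_2 = 0.19 × 0.0173634 = 0.00329905
Normaliser: 0.0013533 + 0.00329905 = 0.00465235
So the posterior for Supplier 2 is 0.00329905 / 0.00465235 ≈ 0.709.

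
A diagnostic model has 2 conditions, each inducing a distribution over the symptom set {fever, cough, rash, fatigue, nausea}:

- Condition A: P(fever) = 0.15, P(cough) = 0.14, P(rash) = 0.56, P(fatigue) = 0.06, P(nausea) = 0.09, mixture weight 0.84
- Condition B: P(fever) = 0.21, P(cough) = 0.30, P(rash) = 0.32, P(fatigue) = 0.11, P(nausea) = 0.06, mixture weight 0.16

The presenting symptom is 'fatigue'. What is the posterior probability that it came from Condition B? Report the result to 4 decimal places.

0.2588

Apply Bayes' rule: the posterior for each component is proportional to its prior times its likelihood at x.
Evaluate each component's likelihood at the observed value:
  L_A = 0.06
  L_B = 0.11
Unnormalised posteriors:
  w_A·L_A = 0.84 × 0.06 = 0.0504
  w_B·L_B = 0.16 × 0.11 = 0.0176
Denominator: 0.0504 + 0.0176 = 0.068
Responsibility of Condition B: 0.0176 / 0.068 ≈ 0.2588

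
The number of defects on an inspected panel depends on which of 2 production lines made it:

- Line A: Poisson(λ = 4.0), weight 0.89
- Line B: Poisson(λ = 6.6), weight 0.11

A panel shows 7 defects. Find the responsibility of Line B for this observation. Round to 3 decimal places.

P(component k | x) = P(Z=k)·f_k(x) / marginal(x), where marginal(x) = Σ_j P(Z=j)·f_j(x).
Poisson probabilities:
  f_A = 0.0595404
  f_B = 0.147243
Unnormalised posteriors:
  P(Z=A)·f_A = 0.89 × 0.0595404 = 0.0529909
  P(Z=B)·f_B = 0.11 × 0.147243 = 0.0161967
Denominator: 0.0529909 + 0.0161967 = 0.0691876
P(Line B | data) ≈ 0.234

0.234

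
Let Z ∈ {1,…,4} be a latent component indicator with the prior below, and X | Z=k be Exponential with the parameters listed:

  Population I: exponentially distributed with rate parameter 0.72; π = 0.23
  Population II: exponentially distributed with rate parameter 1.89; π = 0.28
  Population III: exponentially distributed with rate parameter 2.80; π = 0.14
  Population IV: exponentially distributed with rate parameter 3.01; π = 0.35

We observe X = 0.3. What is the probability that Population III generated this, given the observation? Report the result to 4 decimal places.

0.1643

The responsibility of component k is π_k f_k(x) divided by Σ_j π_j f_j(x).
Evaluate each component's likelihood at the observed value:
  f_I = 0.580129
  f_II = 1.07205
  f_III = 1.20879
  f_IV = 1.22011
Prior × likelihood for each component:
  π_I·f_I = 0.23 × 0.580129 = 0.13343
  π_II·f_II = 0.28 × 1.07205 = 0.300175
  π_III·f_III = 0.14 × 1.20879 = 0.169231
  π_IV·f_IV = 0.35 × 1.22011 = 0.427038
Marginal: 0.13343 + 0.300175 + 0.169231 + 0.427038 = 1.02987
P(Population III | data) ≈ 0.1643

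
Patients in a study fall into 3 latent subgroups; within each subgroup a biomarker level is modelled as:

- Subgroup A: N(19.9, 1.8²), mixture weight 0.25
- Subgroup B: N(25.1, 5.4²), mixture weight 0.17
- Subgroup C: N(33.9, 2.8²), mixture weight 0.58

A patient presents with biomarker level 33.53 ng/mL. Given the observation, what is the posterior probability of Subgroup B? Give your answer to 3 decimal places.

Posterior ∝ prior × likelihood, so P(k | x) ∝ w_k f_k(x); normalise over all components.
Component likelihoods at x = 33.53 ng/mL:
  L_A = 7.84747e-14
  L_B = 0.0218431
  L_C = 0.141241
Weight by the priors:
  w_A·L_A = 0.25 × 7.84747e-14 = 1.96187e-14
  w_B·L_B = 0.17 × 0.0218431 = 0.00371332
  w_C·L_C = 0.58 × 0.141241 = 0.0819197
Marginal: 1.96187e-14 + 0.00371332 + 0.0819197 = 0.085633
So the posterior for Subgroup B is 0.00371332 / 0.085633 ≈ 0.043.

0.043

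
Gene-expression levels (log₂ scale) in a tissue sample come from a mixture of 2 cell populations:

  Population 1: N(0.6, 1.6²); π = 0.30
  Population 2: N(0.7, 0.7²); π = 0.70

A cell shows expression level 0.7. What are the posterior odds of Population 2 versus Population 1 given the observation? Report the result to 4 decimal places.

5.3438

Posterior odds = (w_i f_i(x)) / (w_j f_j(x)); the normalising sum cancels.
Normal densities:
  p_1 = (1/(1.6·√(2π)))·exp(−(0.7−0.6)²/(2·1.6²)) = 0.249339·exp(-0.00195) = 0.248852
  p_2 = (1/(0.7·√(2π)))·exp(−(0.7−0.7)²/(2·0.7²)) = 0.569918·exp(-0.00000) = 0.569918
Posterior odds = (w_2·p_2) / (w_1·p_1) = (0.70·0.569918) / (0.30·0.248852) = 0.398942 / 0.0746557 ≈ 5.3438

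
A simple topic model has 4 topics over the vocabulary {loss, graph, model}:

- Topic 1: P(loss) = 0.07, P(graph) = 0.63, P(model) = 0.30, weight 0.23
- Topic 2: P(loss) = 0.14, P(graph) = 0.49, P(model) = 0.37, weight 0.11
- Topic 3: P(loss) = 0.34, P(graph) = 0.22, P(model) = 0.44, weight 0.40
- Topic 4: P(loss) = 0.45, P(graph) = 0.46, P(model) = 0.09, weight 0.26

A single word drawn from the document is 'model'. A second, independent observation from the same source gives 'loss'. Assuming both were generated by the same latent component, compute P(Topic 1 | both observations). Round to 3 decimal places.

P(component k | x) = π_k·f_k(x) / marginal(x), where marginal(x) = Σ_j π_j·f_j(x).
Since both observations come from the same component, the likelihood for component k is f_k(x₁)·f_k(x₂).
  f_1 = [0.3] × [0.07] = 0.021
  f_2 = [0.37] × [0.14] = 0.0518
  f_3 = [0.44] × [0.34] = 0.1496
  f_4 = [0.09] × [0.45] = 0.0405
Prior × likelihood for each component:
  π_1·f_1 = 0.23 × 0.021 = 0.00483
  π_2·f_2 = 0.11 × 0.0518 = 0.005698
  π_3·f_3 = 0.40 × 0.1496 = 0.05984
  π_4·f_4 = 0.26 × 0.0405 = 0.01053
Evidence: 0.00483 + 0.005698 + 0.05984 + 0.01053 = 0.080898
So the posterior for Topic 1 is 0.00483 / 0.080898 ≈ 0.060.

0.060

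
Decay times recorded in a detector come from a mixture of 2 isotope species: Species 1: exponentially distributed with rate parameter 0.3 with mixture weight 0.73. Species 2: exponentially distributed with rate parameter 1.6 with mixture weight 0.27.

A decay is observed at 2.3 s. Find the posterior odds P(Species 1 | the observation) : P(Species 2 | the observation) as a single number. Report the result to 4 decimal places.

Only the two components matter; the odds are (π_i f_i(x)) / (π_j f_j(x)).
Exponential densities:
  f_1 = 0.3·e^(−0.3·2.3) = 0.3·e^(−0.6900) = 0.150473
  f_2 = 1.6·e^(−1.6·2.3) = 1.6·e^(−3.6800) = 0.0403568
Posterior odds = (π_1·f_1) / (π_2·f_2) = (0.73·0.150473) / (0.27·0.0403568) = 0.109845 / 0.0108963 ≈ 10.0809

10.0809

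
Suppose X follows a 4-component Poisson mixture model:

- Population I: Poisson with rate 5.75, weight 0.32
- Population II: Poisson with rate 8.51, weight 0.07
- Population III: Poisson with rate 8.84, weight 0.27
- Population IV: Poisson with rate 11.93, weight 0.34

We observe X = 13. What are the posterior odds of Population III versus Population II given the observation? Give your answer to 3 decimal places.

4.547

The posterior odds equal the prior odds times the likelihood ratio: (w_i/w_j)·(f_i(x)/f_j(x)).
Poisson probabilities:
  f_I = e^(−5.75)·5.75^13/13! = 0.00383891
  f_II = e^(−8.51)·8.51^13/13! = 0.0397153
  f_III = e^(−8.84)·8.84^13/13! = 0.0468205
  f_IV = e^(−11.93)·11.93^13/13! = 0.104933
Odds = (0.27/0.07) × (0.0468205/0.0397153) = 3.85714 × 1.1789 ≈ 4.547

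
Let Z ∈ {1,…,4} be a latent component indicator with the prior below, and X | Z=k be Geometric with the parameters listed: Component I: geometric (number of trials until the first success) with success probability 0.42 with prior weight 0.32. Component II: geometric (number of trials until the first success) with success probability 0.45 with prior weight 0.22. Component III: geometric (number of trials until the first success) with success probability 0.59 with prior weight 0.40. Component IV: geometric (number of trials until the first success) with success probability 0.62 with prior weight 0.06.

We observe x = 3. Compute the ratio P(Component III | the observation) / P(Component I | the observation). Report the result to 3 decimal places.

Posterior odds = (π_i f_i(x)) / (π_j f_j(x)); the normalising sum cancels.
Evaluate each component's likelihood at the observed value:
  L_I = 0.42·(1−0.42)^2 = 0.42·0.3364 = 0.141288
  L_II = 0.45·(1−0.45)^2 = 0.45·0.3025 = 0.136125
  L_III = 0.59·(1−0.59)^2 = 0.59·0.1681 = 0.099179
  L_IV = 0.62·(1−0.62)^2 = 0.62·0.1444 = 0.089528
0.0396716 / 0.0452122 ≈ 0.877

0.877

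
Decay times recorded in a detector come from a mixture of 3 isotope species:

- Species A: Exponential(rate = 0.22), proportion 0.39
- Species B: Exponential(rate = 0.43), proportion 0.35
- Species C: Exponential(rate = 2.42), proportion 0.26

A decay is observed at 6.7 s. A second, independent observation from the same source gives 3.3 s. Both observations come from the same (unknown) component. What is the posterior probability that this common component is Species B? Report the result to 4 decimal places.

0.2957

By Bayes' theorem, P(k | x) = π_k f_k(x) / Σ_j π_j f_j(x).
Since both observations come from the same component, the likelihood for component k is f_k(x₁)·f_k(x₂).
  L_A = [0.22·e^(−0.22·6.7) = 0.22·e^(−1.4740) = 0.0503817] × [0.106445] = 0.00536287
  L_B = [0.43·e^(−0.43·6.7) = 0.43·e^(−2.8810) = 0.0241138] × [0.104041] = 0.00250883
  L_C = [2.42·e^(−2.42·6.7) = 2.42·e^(−16.2140) = 2.19869e-07] × [0.000823265] = 1.81011e-10
Prior × likelihood for each component:
  π_A·L_A = 0.39 × 0.00536287 = 0.00209152
  π_B·L_B = 0.35 × 0.00250883 = 0.000878089
  π_C·L_C = 0.26 × 1.81011e-10 = 4.70628e-11
Normaliser: 0.00209152 + 0.000878089 + 4.70628e-11 = 0.00296961
P(Species B | data) ≈ 0.2957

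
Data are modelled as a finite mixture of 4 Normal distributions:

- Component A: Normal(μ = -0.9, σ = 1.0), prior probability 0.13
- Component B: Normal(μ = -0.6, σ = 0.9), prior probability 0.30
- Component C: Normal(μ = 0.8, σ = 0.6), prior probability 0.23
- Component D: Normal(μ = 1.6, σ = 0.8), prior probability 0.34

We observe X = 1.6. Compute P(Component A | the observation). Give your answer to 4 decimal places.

0.0094

The responsibility of component k is P(Z=k) f_k(x) divided by Σ_j P(Z=j) f_j(x).
Component likelihoods at x = 1.6:
  f_A = 0.0175283
  f_B = 0.0223432
  f_C = 0.27335
  f_D = 0.498678
Prior × likelihood for each component:
  P(Z=A)·f_A = 0.13 × 0.0175283 = 0.00227868
  P(Z=B)·f_B = 0.30 × 0.0223432 = 0.00670297
  P(Z=C)·f_C = 0.23 × 0.27335 = 0.0628705
  P(Z=D)·f_D = 0.34 × 0.498678 = 0.16955
Evidence: 0.00227868 + 0.00670297 + 0.0628705 + 0.16955 = 0.241403
P(Component A | 1.6) ≈ 0.0094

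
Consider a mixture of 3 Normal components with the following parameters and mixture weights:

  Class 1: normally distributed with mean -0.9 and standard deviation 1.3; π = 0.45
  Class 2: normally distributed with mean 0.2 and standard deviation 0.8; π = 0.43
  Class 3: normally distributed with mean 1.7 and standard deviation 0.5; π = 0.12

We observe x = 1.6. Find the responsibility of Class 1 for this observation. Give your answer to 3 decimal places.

0.134

By Bayes' theorem, P(k | x) = π_k f_k(x) / Σ_j π_j f_j(x).
Component likelihoods at x = 1.6:
  f_1 = 0.0482956
  f_2 = 0.107847
  f_3 = 0.782085
Prior × likelihood for each component:
  π_1·f_1 = 0.45 × 0.0482956 = 0.021733
  π_2·f_2 = 0.43 × 0.107847 = 0.0463741
  π_3·f_3 = 0.12 × 0.782085 = 0.0938502
Evidence: 0.021733 + 0.0463741 + 0.0938502 = 0.161957
Responsibility of Class 1: 0.021733 / 0.161957 ≈ 0.134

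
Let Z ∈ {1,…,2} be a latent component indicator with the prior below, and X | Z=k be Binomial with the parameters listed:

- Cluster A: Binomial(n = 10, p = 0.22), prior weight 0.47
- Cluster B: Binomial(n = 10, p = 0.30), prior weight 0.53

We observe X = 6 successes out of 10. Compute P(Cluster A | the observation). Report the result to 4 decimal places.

By Bayes' theorem, P(k | x) = π_k f_k(x) / Σ_j π_j f_j(x).
Binomial probabilities:
  f_A = 0.0088132
  f_B = 0.0367569
Multiply by the mixture weights:
  π_A·f_A = 0.47 × 0.0088132 = 0.00414221
  π_B·f_B = 0.53 × 0.0367569 = 0.0194812
Sum: 0.00414221 + 0.0194812 = 0.0236234
Responsibility of Cluster A: 0.00414221 / 0.0236234 ≈ 0.1753

0.1753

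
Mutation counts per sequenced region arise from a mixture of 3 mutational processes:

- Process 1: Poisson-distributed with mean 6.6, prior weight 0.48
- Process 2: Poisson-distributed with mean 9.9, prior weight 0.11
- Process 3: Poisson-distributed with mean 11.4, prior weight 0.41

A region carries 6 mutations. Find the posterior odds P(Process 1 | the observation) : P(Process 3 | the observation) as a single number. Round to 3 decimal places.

Posterior odds = (π_i f_i(x)) / (π_j f_j(x)); the normalising sum cancels.
Component likelihoods at x = 6 mutations:
  f_1 = e^(−6.6)·6.6^6/6! = 0.156166
  f_2 = e^(−9.9)·9.9^6/6! = 0.065609
  f_3 = e^(−11.4)·11.4^6/6! = 0.0341303
0.0749599 / 0.0139934 ≈ 5.357

5.357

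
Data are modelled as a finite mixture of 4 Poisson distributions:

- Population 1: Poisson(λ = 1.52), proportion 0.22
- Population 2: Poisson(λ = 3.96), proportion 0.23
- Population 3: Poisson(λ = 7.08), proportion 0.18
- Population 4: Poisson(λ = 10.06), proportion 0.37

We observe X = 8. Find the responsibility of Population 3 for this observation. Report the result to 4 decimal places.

Posterior ∝ prior × likelihood, so P(k | x) ∝ P(Z=k) f_k(x); normalise over all components.
Evaluate each component's likelihood at the observed value:
  p_1 = e^(−1.52)·1.52^8/8! = 0.000154561
  p_2 = e^(−3.96)·3.96^8/8! = 0.0285914
  p_3 = e^(−7.08)·7.08^8/8! = 0.131808
  p_4 = e^(−10.06)·10.06^8/8! = 0.11124
Weight by the priors:
  P(Z=1)·p_1 = 0.22 × 0.000154561 = 3.40035e-05
  P(Z=2)·p_2 = 0.23 × 0.0285914 = 0.00657601
  P(Z=3)·p_3 = 0.18 × 0.131808 = 0.0237254
  P(Z=4)·p_4 = 0.37 × 0.11124 = 0.0411588
Evidence: 3.40035e-05 + 0.00657601 + 0.0237254 + 0.0411588 = 0.0714942
Responsibility of Population 3: 0.0237254 / 0.0714942 ≈ 0.3319

0.3319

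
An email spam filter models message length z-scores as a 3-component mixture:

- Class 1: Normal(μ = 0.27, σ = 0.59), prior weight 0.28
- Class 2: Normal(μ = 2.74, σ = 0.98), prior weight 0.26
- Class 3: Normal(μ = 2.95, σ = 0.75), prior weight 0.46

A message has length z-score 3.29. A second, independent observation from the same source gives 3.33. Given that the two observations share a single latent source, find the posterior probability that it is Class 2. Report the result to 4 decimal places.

0.2292

By Bayes' theorem, P(k | x) = π_k f_k(x) / Σ_j π_j f_j(x).
Since both observations come from the same component, the likelihood for component k is f_k(x₁)·f_k(x₂).
  p_1 = [1.38257e-06] × [9.74941e-07] = 1.34793e-12
  p_2 = [0.347767] × [0.339608] = 0.118105
  p_3 = [0.479979] × [0.467848] = 0.224557
Weight by the priors:
  π_1·p_1 = 0.28 × 1.34793e-12 = 3.77419e-13
  π_2·p_2 = 0.26 × 0.118105 = 0.0307072
  π_3·p_3 = 0.46 × 0.224557 = 0.103296
Denominator: 3.77419e-13 + 0.0307072 + 0.103296 = 0.134004
So the posterior for Class 2 is 0.0307072 / 0.134004 ≈ 0.2292.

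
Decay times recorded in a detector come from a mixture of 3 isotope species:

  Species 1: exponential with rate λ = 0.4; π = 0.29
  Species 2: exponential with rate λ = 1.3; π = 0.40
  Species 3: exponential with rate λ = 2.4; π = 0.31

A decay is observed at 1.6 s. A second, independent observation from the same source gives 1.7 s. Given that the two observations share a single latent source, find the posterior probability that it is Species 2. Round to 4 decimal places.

Posterior ∝ prior × likelihood, so P(k | x) ∝ π_k f_k(x); normalise over all components.
Since both observations come from the same component, the likelihood for component k is f_k(x₁)·f_k(x₂).
  p_1 = [0.4·e^(−0.4·1.6) = 0.4·e^(−0.6400) = 0.210917] × [0.202647] = 0.0427416
  p_2 = [1.3·e^(−1.3·1.6) = 1.3·e^(−2.0800) = 0.162409] × [0.142611] = 0.0231613
  p_3 = [2.4·e^(−2.4·1.6) = 2.4·e^(−3.8400) = 0.0515846] × [0.0405779] = 0.0020932
Weight by the priors:
  π_1·p_1 = 0.29 × 0.0427416 = 0.0123951
  π_2·p_2 = 0.40 × 0.0231613 = 0.00926453
  π_3·p_3 = 0.31 × 0.0020932 = 0.000648891
Normaliser: 0.0123951 + 0.00926453 + 0.000648891 = 0.0223085
Responsibility of Species 2: 0.00926453 / 0.0223085 ≈ 0.4153

0.4153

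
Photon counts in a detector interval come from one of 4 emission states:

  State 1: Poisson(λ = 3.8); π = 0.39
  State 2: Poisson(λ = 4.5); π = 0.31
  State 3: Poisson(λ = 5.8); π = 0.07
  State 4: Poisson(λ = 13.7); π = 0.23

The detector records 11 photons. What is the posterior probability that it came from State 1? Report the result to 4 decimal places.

0.0219

Apply Bayes' rule: the posterior for each component is proportional to its prior times its likelihood at x.
Component likelihoods at x = 11 photons:
  f_1 = 0.00133704
  f_2 = 0.00426439
  f_3 = 0.0189515
  f_4 = 0.0897297
Multiply by the mixture weights:
  P(Z=1)·f_1 = 0.39 × 0.00133704 = 0.000521446
  P(Z=2)·f_2 = 0.31 × 0.00426439 = 0.00132196
  P(Z=3)·f_3 = 0.07 × 0.0189515 = 0.00132661
  P(Z=4)·f_4 = 0.23 × 0.0897297 = 0.0206378
Marginal: 0.000521446 + 0.00132196 + 0.00132661 + 0.0206378 = 0.0238078
Responsibility of State 1: 0.000521446 / 0.0238078 ≈ 0.0219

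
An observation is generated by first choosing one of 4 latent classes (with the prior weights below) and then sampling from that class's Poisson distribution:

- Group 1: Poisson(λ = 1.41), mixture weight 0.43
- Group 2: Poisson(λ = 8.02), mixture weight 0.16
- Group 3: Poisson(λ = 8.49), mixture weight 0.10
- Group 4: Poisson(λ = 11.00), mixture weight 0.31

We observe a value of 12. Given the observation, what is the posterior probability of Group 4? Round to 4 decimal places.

Posterior ∝ prior × likelihood, so P(k | x) ∝ P(Z=k) f_k(x); normalise over all components.
Component likelihoods at x = 12:
  L_1 = 3.14729e-08
  L_2 = 0.0486087
  L_3 = 0.0601721
  L_4 = 0.10943
Unnormalised posteriors:
  P(Z=1)·L_1 = 0.43 × 3.14729e-08 = 1.35334e-08
  P(Z=2)·L_2 = 0.16 × 0.0486087 = 0.00777739
  P(Z=3)·L_3 = 0.10 × 0.0601721 = 0.00601721
  P(Z=4)·L_4 = 0.31 × 0.10943 = 0.0339233
Evidence: 1.35334e-08 + 0.00777739 + 0.00601721 + 0.0339233 = 0.0477179
P(Group 4 | 12) = 0.0339233 / 0.0477179 ≈ 0.7109

0.7109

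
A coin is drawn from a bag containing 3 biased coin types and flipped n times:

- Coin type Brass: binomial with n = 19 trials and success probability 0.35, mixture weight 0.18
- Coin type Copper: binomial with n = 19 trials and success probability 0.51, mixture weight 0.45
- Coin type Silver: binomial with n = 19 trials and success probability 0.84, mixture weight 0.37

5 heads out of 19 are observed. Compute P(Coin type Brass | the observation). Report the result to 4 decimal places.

By Bayes' theorem, P(k | x) = P(Z=k) f_k(x) / Σ_j P(Z=j) f_j(x).
Component likelihoods at x = 5 heads out of 19:
  L_Brass = 0.146768
  L_Copper = 0.0184544
  L_Silver = 3.50414e-08
Multiply by the mixture weights:
  P(Z=Brass)·L_Brass = 0.18 × 0.146768 = 0.0264183
  P(Z=Copper)·L_Copper = 0.45 × 0.0184544 = 0.0083045
  P(Z=Silver)·L_Silver = 0.37 × 3.50414e-08 = 1.29653e-08
Normaliser: 0.0264183 + 0.0083045 + 1.29653e-08 = 0.0347228
So the posterior for Coin type Brass is 0.0264183 / 0.0347228 ≈ 0.7608.

0.7608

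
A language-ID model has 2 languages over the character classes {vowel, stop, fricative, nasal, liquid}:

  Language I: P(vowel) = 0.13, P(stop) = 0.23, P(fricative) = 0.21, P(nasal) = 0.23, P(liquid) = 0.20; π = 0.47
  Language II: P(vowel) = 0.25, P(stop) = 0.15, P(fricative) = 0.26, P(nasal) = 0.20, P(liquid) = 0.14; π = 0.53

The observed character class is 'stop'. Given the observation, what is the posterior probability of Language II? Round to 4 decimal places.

0.4238

By Bayes' theorem, P(k | x) = P(Z=k) f_k(x) / Σ_j P(Z=j) f_j(x).
Evaluate each component's likelihood at the observed value:
  L_I = 0.23
  L_II = 0.15
Weight by the priors:
  P(Z=I)·L_I = 0.47 × 0.23 = 0.1081
  P(Z=II)·L_II = 0.53 × 0.15 = 0.0795
Denominator: 0.1081 + 0.0795 = 0.1876
Responsibility of Language II: 0.0795 / 0.1876 ≈ 0.4238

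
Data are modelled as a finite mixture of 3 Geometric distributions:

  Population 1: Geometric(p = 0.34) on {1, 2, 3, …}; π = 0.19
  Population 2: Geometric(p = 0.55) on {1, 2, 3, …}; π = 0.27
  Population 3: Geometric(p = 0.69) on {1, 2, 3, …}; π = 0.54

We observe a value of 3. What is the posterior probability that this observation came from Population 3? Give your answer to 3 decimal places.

Apply Bayes' rule: the posterior for each component is proportional to its prior times its likelihood at x.
Geometric probabilities:
  p_1 = 0.34·(1−0.34)^2 = 0.34·0.4356 = 0.148104
  p_2 = 0.55·(1−0.55)^2 = 0.55·0.2025 = 0.111375
  p_3 = 0.69·(1−0.69)^2 = 0.69·0.0961 = 0.066309
Weight by the priors:
  P(Z=1)·p_1 = 0.19 × 0.148104 = 0.0281398
  P(Z=2)·p_2 = 0.27 × 0.111375 = 0.0300712
  P(Z=3)·p_3 = 0.54 × 0.066309 = 0.0358069
Sum: 0.0281398 + 0.0300712 + 0.0358069 = 0.0940179
Responsibility of Population 3: 0.0358069 / 0.0940179 ≈ 0.381

0.381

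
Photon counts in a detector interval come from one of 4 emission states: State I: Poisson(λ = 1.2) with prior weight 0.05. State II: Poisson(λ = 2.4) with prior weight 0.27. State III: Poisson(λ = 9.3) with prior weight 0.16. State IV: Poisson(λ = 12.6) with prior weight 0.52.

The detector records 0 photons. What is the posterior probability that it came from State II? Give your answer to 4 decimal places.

0.6190

Apply Bayes' rule: the posterior for each component is proportional to its prior times its likelihood at x.
Poisson probabilities:
  p_I = 0.301194
  p_II = 0.090718
  p_III = 9.14242e-05
  p_IV = 3.37202e-06
Unnormalised posteriors:
  w_I·p_I = 0.05 × 0.301194 = 0.0150597
  w_II·p_II = 0.27 × 0.090718 = 0.0244938
  w_III·p_III = 0.16 × 9.14242e-05 = 1.46279e-05
  w_IV·p_IV = 0.52 × 3.37202e-06 = 1.75345e-06
Normaliser: 0.0150597 + 0.0244938 + 1.46279e-05 + 1.75345e-06 = 0.0395699
P(State II | the observation) ≈ 0.6190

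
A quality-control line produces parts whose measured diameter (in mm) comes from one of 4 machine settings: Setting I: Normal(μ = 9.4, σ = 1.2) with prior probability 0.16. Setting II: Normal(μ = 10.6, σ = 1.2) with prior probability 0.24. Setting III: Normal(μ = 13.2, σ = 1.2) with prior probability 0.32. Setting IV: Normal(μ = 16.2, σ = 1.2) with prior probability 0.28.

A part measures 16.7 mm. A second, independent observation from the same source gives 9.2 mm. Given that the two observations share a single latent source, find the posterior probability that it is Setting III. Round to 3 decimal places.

Posterior ∝ prior × likelihood, so P(k | x) ∝ π_k f_k(x); normalise over all components.
Since both observations come from the same component, the likelihood for component k is f_k(x₁)·f_k(x₂).
  p_I = [3.06036e-09] × [0.327866] = 1.00339e-09
  p_II = [8.13924e-07] × [0.168332] = 1.3701e-07
  p_III = [0.00472573] × [0.00128523] = 6.07367e-06
  p_IV = [0.30481] × [1.35735e-08] = 4.13733e-09
Unnormalised posteriors:
  π_I·p_I = 0.16 × 1.00339e-09 = 1.60542e-10
  π_II·p_II = 0.24 × 1.3701e-07 = 3.28823e-08
  π_III·p_III = 0.32 × 6.07367e-06 = 1.94357e-06
  π_IV·p_IV = 0.28 × 4.13733e-09 = 1.15845e-09
Denominator: 1.60542e-10 + 3.28823e-08 + 1.94357e-06 + 1.15845e-09 = 1.97777e-06
Responsibility of Setting III: 1.94357e-06 / 1.97777e-06 ≈ 0.983

0.983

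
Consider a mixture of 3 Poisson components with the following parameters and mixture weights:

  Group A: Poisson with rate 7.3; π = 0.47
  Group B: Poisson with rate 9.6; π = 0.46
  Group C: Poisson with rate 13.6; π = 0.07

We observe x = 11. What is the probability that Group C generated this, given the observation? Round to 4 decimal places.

Posterior ∝ prior × likelihood, so P(k | x) ∝ w_k f_k(x); normalise over all components.
Component likelihoods at x = 11:
  f_A = e^(−7.3)·7.3^11/11! = 0.0530941
  f_B = e^(−9.6)·9.6^11/11! = 0.108293
  f_C = e^(−13.6)·13.6^11/11! = 0.0914887
Prior × likelihood for each component:
  w_A·f_A = 0.47 × 0.0530941 = 0.0249542
  w_B·f_B = 0.46 × 0.108293 = 0.0498148
  w_C·f_C = 0.07 × 0.0914887 = 0.00640421
Normaliser: 0.0249542 + 0.0498148 + 0.00640421 = 0.0811733
So the posterior for Group C is 0.00640421 / 0.0811733 ≈ 0.0789.

0.0789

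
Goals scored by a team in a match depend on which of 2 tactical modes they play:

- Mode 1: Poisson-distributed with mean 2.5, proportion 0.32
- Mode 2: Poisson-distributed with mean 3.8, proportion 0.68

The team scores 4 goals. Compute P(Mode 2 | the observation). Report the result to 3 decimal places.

Apply Bayes' rule: the posterior for each component is proportional to its prior times its likelihood at x.
Component likelihoods at x = 4 goals:
  f_1 = 0.133602
  f_2 = 0.194359
Multiply by the mixture weights:
  P(Z=1)·f_1 = 0.32 × 0.133602 = 0.0427526
  P(Z=2)·f_2 = 0.68 × 0.194359 = 0.132164
Normaliser: 0.0427526 + 0.132164 = 0.174917
P(Mode 2 | data) = 0.132164 / 0.174917 ≈ 0.756

0.756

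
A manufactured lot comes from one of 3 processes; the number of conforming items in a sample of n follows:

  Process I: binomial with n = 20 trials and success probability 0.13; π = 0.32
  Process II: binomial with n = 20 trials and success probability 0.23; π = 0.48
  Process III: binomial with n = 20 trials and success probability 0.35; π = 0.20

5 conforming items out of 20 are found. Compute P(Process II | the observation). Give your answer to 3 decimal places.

Apply Bayes' rule: the posterior for each component is proportional to its prior times its likelihood at x.
Binomial probabilities:
  p_I = C(20,5)·0.13^5·0.87^15 = 15504·3.71293e-05·0.123819 = 0.071277
  p_II = C(20,5)·0.23^5·0.77^15 = 15504·0.000643634·0.0198317 = 0.197899
  p_III = C(20,5)·0.35^5·0.65^15 = 15504·0.00525219·0.00156207 = 0.127199
Multiply by the mixture weights:
  P(Z=I)·p_I = 0.32 × 0.071277 = 0.0228086
  P(Z=II)·p_II = 0.48 × 0.197899 = 0.0949916
  P(Z=III)·p_III = 0.20 × 0.127199 = 0.0254398
Denominator: 0.0228086 + 0.0949916 + 0.0254398 = 0.14324
So the posterior for Process II is 0.0949916 / 0.14324 ≈ 0.663.

0.663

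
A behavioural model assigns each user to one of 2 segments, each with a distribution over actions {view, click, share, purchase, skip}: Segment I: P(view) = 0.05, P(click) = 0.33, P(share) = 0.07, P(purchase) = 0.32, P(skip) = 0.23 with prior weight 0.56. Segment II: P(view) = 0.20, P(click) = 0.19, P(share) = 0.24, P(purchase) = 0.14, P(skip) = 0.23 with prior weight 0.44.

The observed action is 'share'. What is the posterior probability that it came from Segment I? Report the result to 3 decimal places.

0.271

Apply Bayes' rule: the posterior for each component is proportional to its prior times its likelihood at x.
Evaluate each component's likelihood at the observed value:
  L_I = 0.07
  L_II = 0.24
Weight by the priors:
  P(Z=I)·L_I = 0.56 × 0.07 = 0.0392
  P(Z=II)·L_II = 0.44 × 0.24 = 0.1056
Sum: 0.0392 + 0.1056 = 0.1448
P(Segment I | 'share') = 0.0392 / 0.1448 ≈ 0.271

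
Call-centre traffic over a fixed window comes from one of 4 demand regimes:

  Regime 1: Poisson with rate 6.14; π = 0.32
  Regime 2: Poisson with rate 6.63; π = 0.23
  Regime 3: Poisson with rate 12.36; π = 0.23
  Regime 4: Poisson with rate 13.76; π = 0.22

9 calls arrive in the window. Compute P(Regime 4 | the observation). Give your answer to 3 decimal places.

0.153

Apply Bayes' rule: the posterior for each component is proportional to its prior times its likelihood at x.
Poisson probabilities:
  L_1 = e^(−6.14)·6.14^9/9! = 0.0736519
  L_2 = e^(−6.63)·6.63^9/9! = 0.0900505
  L_3 = e^(−12.36)·12.36^9/9! = 0.0795286
  L_4 = e^(−13.76)·13.76^9/9! = 0.0515123
Prior × likelihood for each component:
  π_1·L_1 = 0.32 × 0.0736519 = 0.0235686
  π_2·L_2 = 0.23 × 0.0900505 = 0.0207116
  π_3·L_3 = 0.23 × 0.0795286 = 0.0182916
  π_4·L_4 = 0.22 × 0.0515123 = 0.0113327
Evidence: 0.0235686 + 0.0207116 + 0.0182916 + 0.0113327 = 0.0739045
Responsibility of Regime 4: 0.0113327 / 0.0739045 ≈ 0.153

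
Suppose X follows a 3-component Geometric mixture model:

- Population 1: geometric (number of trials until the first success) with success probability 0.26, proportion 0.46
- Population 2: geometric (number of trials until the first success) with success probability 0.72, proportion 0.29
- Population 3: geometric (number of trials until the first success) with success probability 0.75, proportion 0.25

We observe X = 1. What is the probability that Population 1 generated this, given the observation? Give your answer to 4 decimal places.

Posterior ∝ prior × likelihood, so P(k | x) ∝ P(Z=k) f_k(x); normalise over all components.
Component likelihoods at x = 1:
  f_1 = 0.26·(1−0.26)^0 = 0.26·1 = 0.26
  f_2 = 0.72·(1−0.72)^0 = 0.72·1 = 0.72
  f_3 = 0.75·(1−0.75)^0 = 0.75·1 = 0.75
Weight by the priors:
  P(Z=1)·f_1 = 0.46 × 0.26 = 0.1196
  P(Z=2)·f_2 = 0.29 × 0.72 = 0.2088
  P(Z=3)·f_3 = 0.25 × 0.75 = 0.1875
Denominator: 0.1196 + 0.2088 + 0.1875 = 0.5159
P(Population 1 | x) ≈ 0.2318

0.2318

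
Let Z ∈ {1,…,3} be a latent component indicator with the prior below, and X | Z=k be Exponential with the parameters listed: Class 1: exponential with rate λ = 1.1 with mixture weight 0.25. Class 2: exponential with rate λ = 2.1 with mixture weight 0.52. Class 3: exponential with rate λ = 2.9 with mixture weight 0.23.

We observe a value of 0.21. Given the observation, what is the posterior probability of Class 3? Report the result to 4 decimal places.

Apply Bayes' rule: the posterior for each component is proportional to its prior times its likelihood at x.
Exponential densities:
  L_1 = 0.873113
  L_2 = 1.35112
  L_3 = 1.57729
Multiply by the mixture weights:
  P(Z=1)·L_1 = 0.25 × 0.873113 = 0.218278
  P(Z=2)·L_2 = 0.52 × 1.35112 = 0.702585
  P(Z=3)·L_3 = 0.23 × 1.57729 = 0.362778
Marginal: 0.218278 + 0.702585 + 0.362778 = 1.28364
P(Class 3 | 0.21) = 0.362778 / 1.28364 ≈ 0.2826

0.2826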